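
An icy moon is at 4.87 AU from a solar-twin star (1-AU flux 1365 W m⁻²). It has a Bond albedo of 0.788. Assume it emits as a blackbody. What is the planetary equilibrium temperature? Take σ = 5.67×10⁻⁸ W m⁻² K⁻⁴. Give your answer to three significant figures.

By the inverse-square law, S = 1365/4.87² = 57.55 W m⁻².
The planet absorbs (1−α)S over its disc πR² and re-emits over 4πR², so the mean absorbed flux is (1−0.788)·57.55/4 = 3.050 W m⁻².
In equilibrium σT⁴ equals this, so T = 85.64 K.

85.6 K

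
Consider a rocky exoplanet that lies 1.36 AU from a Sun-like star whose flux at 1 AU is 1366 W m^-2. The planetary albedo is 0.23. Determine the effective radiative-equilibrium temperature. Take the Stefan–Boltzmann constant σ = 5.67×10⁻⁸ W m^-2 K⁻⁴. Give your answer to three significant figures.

By the inverse-square law, S = 1366/1.36² = 738.5 W m^-2.
The planet absorbs (1−α)S over its disc πR² and re-emits over 4πR², so the mean absorbed flux is (1−0.23)·738.5/4 = 142.2 W m^-2.
Balancing against σT⁴: T = (142.2/5.67×10⁻⁸)^(1/4) = 223.8 K.

224 K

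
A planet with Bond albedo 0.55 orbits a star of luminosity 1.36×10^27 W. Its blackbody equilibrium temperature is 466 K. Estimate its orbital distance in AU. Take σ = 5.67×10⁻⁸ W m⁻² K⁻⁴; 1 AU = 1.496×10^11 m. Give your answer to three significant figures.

0.451 AU

Required flux: S = 4σT⁴/(1−α) = 23770 W m⁻².
S = L/(4πd²) → d = √(L/4πS) = √(1.36×10^27/(4π·23770)) = 6.748×10^10 m = 0.4511 AU.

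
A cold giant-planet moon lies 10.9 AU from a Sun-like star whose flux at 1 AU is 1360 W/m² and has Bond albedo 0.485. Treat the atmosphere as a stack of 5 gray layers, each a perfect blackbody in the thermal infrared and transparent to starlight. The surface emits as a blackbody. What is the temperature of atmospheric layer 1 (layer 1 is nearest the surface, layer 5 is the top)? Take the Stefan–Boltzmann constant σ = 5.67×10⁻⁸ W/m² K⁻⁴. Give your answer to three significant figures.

107 K

Flux at the orbit: S = 1360/(10.9)² = 11.45 W/m².
OLR = S(1−α)/4 = 1.474 W/m²; the top layer radiates at T_e = 71.40 K.
Each opaque layer satisfies 2T_j⁴ = T_{j−1}⁴ + T_{j+1}⁴, giving T_k⁴ = (N+1−k)T_e⁴.
T_1 = (5)^(1/4)·71.40 = 106.8 K.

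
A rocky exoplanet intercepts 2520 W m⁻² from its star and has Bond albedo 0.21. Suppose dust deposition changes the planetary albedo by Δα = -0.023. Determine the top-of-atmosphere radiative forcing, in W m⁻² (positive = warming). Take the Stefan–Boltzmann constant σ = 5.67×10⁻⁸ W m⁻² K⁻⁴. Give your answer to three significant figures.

14.5 W m⁻²

TOA radiative forcing: ΔF = −S·Δα/4 = −2520·(-0.023)/4 = 14.49 W m⁻².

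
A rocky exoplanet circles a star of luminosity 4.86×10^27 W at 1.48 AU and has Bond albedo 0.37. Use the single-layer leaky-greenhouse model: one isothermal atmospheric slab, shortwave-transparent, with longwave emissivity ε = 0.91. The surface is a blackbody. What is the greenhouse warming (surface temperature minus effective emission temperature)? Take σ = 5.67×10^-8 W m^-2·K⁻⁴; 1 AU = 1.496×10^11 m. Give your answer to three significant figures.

Orbital distance: d = 1.48 AU = 2.214×10^11 m.
Spreading L over a sphere of radius d: S = 4.86×10^27/(4π·2.21×10^11²) = 7889 W m^-2.
The planet radiates to space at T_e = [S(1−α)/(4σ)]^(1/4) = 384.8 K.
For a single slab of emissivity ε, T_s⁴ = 2T_e⁴/(2−ε); thus T_s = 384.8·(1.835)^(1/4) = 447.8 K.
Greenhouse warming: T_s − T_e = 63.05 K.

63.0 K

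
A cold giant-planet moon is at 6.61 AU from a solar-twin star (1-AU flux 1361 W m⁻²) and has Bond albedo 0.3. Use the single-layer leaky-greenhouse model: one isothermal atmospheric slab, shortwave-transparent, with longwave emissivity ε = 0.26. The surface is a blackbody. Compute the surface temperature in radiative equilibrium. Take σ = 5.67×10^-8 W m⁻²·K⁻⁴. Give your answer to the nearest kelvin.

103 kelvin

Flux at the orbit: S = 1361/(6.61)² = 31.15 W m⁻².
The planet radiates to space at T_e = [S(1−α)/(4σ)]^(1/4) = 99.02 K.
Surface balance with a leaky layer gives σT_s⁴ = σT_e⁴·2/(2−ε), so T_s = T_e·[2/(2−0.26)]^(1/4) = 102.5 K.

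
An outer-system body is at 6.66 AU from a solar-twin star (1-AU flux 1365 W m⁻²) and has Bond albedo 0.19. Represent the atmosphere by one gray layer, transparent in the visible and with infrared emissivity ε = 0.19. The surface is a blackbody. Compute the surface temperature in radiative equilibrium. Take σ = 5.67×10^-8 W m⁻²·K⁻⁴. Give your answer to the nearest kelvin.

105 K

Irradiance scales as 1/d², so S = 1365 W m⁻² × (1/6.66)² = 30.77 W m⁻².
The planet radiates to space at T_e = [S(1−α)/(4σ)]^(1/4) = 102.4 K.
For a single slab of emissivity ε, T_s⁴ = 2T_e⁴/(2−ε); thus T_s = 102.4·(1.105)^(1/4) = 105.0 K.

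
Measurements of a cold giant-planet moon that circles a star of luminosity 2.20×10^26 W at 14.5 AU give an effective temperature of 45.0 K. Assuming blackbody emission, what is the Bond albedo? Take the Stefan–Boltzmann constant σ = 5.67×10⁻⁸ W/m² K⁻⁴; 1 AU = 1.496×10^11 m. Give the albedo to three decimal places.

d = 14.5 × 1.496×10^11 m = 2.169×10^12 m.
Flux at the orbit: S = L/(4πd²) = 2.20×10^26/(4π·(2.17×10^12)²) = 3.721 W/m².
Rearranging the radiative balance, α = 1 − 4σT⁴/S.
σT⁴ = 0.2325 W/m², so 4σT⁴ = 0.9300 W/m².
1−α = 0.9300/3.721 = 0.2500, so α = 0.7500.

0.750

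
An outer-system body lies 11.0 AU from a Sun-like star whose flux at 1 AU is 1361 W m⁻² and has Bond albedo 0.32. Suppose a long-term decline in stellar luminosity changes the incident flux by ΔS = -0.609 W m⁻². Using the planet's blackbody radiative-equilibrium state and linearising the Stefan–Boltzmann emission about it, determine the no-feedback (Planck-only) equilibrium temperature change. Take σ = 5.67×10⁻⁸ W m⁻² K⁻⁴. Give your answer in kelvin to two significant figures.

-1.0 K

By the inverse-square law, S = 1361/11.0² = 11.25 W m⁻².
The baseline emission temperature is T_e = 76.21 K.
TOA radiative forcing: ΔF = (1−α)ΔS/4 = 0.68·(-0.609)/4 = -0.1035 W m⁻².
The Planck feedback parameter is 4σT_e³ = 0.1004 W m⁻²/K.
So ΔT₀ = -0.1035/0.1004 = -1.03 K.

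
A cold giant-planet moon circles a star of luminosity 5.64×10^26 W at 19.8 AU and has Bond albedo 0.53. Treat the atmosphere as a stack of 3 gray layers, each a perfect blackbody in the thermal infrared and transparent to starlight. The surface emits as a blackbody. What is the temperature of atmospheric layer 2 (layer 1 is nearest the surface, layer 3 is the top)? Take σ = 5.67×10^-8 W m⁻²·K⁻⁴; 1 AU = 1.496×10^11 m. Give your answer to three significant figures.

67.9 K

Orbital distance: d = 19.8 AU = 2.962×10^12 m.
Spreading L over a sphere of radius d: S = 5.64×10^26/(4π·2.96×10^12²) = 5.115 W m⁻².
OLR = S(1−α)/4 = 0.6011 W m⁻²; the top layer radiates at T_e = 57.06 K.
The net upward flux σT_e⁴ is constant between every pair of levels, so T_k⁴ = (N+1−k)T_e⁴.
With k = 2: T_2 = (3+1−2)^¼·57.06 K = 67.86 K.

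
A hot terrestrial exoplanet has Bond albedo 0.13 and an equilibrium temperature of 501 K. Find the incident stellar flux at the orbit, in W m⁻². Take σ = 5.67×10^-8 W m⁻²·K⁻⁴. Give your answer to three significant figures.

16400 W m⁻²

From S(1−α)/4 = σT⁴: S = 4σT⁴/(1−α).
The emitted flux is σT⁴ = 3572 W m⁻².
S = 4·3572/0.87 = 16420 W m⁻².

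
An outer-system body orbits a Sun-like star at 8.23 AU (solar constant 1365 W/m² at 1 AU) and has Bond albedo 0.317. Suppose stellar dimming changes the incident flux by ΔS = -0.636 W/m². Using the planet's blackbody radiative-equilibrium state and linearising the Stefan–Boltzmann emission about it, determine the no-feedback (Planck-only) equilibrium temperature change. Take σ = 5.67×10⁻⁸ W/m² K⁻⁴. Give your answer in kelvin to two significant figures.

-0.70 K

Irradiance scales as 1/d², so S = 1365 W/m² × (1/8.23)² = 20.15 W/m².
Unperturbed T_e = [20.15·(1−0.317)/(4σ)]^¼ = 88.26 K.
Only a fraction (1−α) is absorbed and it's spread over 4πR², so ΔF = (1−α)ΔS/4 = -0.1086 W/m².
Linearising σT⁴ gives d(σT⁴)/dT = 4σT_e³ = 0.1559 W/m² per K.
ΔT₀ = ΔF/λ_P = -0.1086/0.1559 = -0.696 K.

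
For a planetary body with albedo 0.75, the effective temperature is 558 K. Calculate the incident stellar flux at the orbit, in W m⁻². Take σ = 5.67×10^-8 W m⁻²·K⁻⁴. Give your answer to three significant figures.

Invert the energy balance for S: S = 4σT⁴/(1−α).
σT⁴ = 5.67×10⁻⁸·(558)⁴ = 5497 W m⁻².
S = 4·5497/0.25 = 87950 W m⁻².

88000 W m⁻²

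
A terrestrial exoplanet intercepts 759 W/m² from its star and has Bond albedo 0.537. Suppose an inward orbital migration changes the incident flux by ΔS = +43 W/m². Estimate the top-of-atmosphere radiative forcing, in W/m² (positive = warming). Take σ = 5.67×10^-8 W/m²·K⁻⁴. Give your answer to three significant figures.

4.98 W/m²

TOA radiative forcing: ΔF = (1−α)ΔS/4 = 0.463·(+43)/4 = 4.977 W/m².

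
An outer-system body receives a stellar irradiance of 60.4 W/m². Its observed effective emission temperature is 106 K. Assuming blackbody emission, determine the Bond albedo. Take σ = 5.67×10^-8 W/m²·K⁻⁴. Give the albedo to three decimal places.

0.526

Energy balance: S(1−α)/4 = σT⁴, so 1−α = 4σT⁴/S.
σT⁴ = 7.158 W/m², so 4σT⁴ = 28.63 W/m².
Hence α = 1 − 28.63/60.40 = 0.5259.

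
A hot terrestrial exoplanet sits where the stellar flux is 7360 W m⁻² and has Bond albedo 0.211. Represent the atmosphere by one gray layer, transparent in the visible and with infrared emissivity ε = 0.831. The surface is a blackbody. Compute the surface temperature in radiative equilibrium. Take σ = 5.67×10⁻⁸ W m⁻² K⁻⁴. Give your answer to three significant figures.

457 kelvin

Effective emission temperature (TOA balance): σT_e⁴ = S(1−α)/4 = 1452 W m⁻² → T_e = 400.0 K.
For a single slab of emissivity ε, T_s⁴ = 2T_e⁴/(2−ε); thus T_s = 400.0·(1.711)^(1/4) = 457.5 K.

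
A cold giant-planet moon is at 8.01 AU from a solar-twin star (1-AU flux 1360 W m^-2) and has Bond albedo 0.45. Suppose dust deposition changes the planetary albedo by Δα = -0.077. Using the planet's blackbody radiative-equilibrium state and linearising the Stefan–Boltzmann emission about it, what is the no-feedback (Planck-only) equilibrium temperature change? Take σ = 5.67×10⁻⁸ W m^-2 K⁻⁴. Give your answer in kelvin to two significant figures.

By the inverse-square law, S = 1360/8.01² = 21.20 W m^-2.
The baseline emission temperature is T_e = 84.67 K.
ΔF = −(S/4)Δα = −(21.20/4)×(-0.077) = 0.4080 W m^-2.
Linearising σT⁴ gives d(σT⁴)/dT = 4σT_e³ = 0.1377 W m^-2 per K.
Hence the no-feedback warming is ΔF/(4σT_e³) = 2.96 K.

3.0 kelvin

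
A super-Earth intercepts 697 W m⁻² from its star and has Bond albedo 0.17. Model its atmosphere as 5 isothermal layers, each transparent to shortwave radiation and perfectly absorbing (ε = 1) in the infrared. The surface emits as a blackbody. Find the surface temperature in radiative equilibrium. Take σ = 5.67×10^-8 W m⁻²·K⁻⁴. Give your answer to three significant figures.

Top-of-atmosphere balance: σT_e⁴ = S(1−α)/4 = 144.6 W m⁻² → T_e = 224.7 K.
Layer-by-layer balance gives σT_s⁴ = (N+1)σT_e⁴, so T_s = 6^¼·224.7 = 351.7 K.

352 K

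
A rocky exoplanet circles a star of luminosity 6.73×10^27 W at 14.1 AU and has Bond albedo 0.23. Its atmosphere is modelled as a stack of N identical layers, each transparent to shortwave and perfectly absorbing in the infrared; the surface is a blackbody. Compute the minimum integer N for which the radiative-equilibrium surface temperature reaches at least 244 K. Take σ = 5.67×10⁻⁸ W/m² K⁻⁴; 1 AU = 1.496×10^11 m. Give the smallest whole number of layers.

8

d = 14.1 × 1.496×10^11 m = 2.109×10^12 m.
S = L/(4πd²) = 120.4 W/m².
Top-of-atmosphere balance: σT_e⁴ = S(1−α)/4 = 23.17 W/m² → T_e = 142.2 K.
Need (N+1)T_e⁴ ≥ T_s⁴, i.e. N+1 ≥ (244/142.2)⁴ = 8.674.
So N ≥ 7.674; the smallest integer is N = 8.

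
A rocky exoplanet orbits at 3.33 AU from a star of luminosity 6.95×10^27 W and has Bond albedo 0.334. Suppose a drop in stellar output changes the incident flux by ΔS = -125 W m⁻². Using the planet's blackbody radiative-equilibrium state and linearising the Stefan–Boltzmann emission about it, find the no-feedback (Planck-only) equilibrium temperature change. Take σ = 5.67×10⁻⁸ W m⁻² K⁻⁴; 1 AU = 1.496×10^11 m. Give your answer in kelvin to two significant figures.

d = 3.33 × 1.496×10^11 m = 4.982×10^11 m.
Spreading L over a sphere of radius d: S = 6.95×10^27/(4π·4.98×10^11²) = 2229 W m⁻².
The baseline emission temperature is T_e = 284.4 K.
Only a fraction (1−α) is absorbed and it's spread over 4πR², so ΔF = (1−α)ΔS/4 = -20.81 W m⁻².
Linearising σT⁴ gives d(σT⁴)/dT = 4σT_e³ = 5.218 W m⁻² per K.
So ΔT₀ = -20.81/5.218 = -3.99 K.

-4.0 kelvin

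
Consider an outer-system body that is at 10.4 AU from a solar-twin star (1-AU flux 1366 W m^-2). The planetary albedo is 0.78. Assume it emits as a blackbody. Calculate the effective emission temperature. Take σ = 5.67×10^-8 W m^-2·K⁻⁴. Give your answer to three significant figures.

59.2 K

Irradiance scales as 1/d², so S = 1366 W m^-2 × (1/10.4)² = 12.63 W m^-2.
The planet absorbs (1−α)S over its disc πR² and re-emits over 4πR², so the mean absorbed flux is (1−0.78)·12.63/4 = 0.6946 W m^-2.
Balancing against σT⁴: T = (0.6946/5.67×10⁻⁸)^(1/4) = 59.16 K.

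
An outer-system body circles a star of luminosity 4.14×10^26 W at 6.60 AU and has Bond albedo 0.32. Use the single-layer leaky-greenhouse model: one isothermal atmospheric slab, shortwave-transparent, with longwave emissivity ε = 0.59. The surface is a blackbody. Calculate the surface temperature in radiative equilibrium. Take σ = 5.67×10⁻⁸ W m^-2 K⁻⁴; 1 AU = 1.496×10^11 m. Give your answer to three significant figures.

Orbital distance: d = 6.60 AU = 9.874×10^11 m.
Spreading L over a sphere of radius d: S = 4.14×10^26/(4π·9.87×10^11²) = 33.79 W m^-2.
At the top of the atmosphere, σT_e⁴ = S(1−α)/4 = 5.745 W m^-2, giving T_e = 100.3 K.
Surface balance with a leaky layer gives σT_s⁴ = σT_e⁴·2/(2−ε), so T_s = T_e·[2/(2−0.59)]^(1/4) = 109.5 K.

109 kelvin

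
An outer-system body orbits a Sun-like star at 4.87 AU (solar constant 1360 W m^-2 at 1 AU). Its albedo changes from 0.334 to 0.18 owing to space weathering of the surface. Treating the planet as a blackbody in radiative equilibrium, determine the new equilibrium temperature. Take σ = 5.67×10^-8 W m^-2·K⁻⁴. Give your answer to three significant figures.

Flux at the orbit: S = 1360/(4.87)² = 57.34 W m^-2.
With the new albedo, S(1−α₂)/4 = 11.76 W m^-2, so T₂ = 120.0 K.

120 K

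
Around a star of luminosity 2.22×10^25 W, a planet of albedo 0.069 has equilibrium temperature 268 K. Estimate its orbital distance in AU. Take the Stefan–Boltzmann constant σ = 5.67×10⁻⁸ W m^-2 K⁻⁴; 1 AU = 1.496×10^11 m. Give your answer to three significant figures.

0.251 AU

Required flux: S = 4σT⁴/(1−α) = 1257 W m^-2.
Then d = [L/(4πS)]^(1/2) = 3.749×10^10 m, i.e. 0.2506 AU.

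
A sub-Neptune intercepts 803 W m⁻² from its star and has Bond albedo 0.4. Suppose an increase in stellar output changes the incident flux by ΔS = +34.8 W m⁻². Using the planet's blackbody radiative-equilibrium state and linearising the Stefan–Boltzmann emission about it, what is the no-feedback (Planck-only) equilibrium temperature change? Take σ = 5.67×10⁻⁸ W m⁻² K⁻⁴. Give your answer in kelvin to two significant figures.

2.3 K

Unperturbed T_e = [803.0·(1−0.4)/(4σ)]^¼ = 214.7 K.
Only a fraction (1−α) is absorbed and it's spread over 4πR², so ΔF = (1−α)ΔS/4 = 5.220 W m⁻².
Planck response: λ_P = 4σT_e³ = 4·5.67×10⁻⁸·(214.7)³ = 2.244 W m⁻²/K.
ΔT₀ = ΔF/λ_P = 5.220/2.244 = 2.33 K.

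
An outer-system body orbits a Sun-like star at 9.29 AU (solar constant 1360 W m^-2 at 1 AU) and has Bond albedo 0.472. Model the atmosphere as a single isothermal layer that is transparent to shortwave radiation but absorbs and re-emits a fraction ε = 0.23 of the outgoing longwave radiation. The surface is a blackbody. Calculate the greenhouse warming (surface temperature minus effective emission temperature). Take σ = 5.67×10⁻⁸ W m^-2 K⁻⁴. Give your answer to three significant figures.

By the inverse-square law, S = 1360/9.29² = 15.76 W m^-2.
The planet radiates to space at T_e = [S(1−α)/(4σ)]^(1/4) = 77.83 K.
The surface balance (absorbed SW + ε·downward IR = σT_s⁴) with T_a⁴ = T_s⁴/2 reduces to T_s = T_e·[2/(2−ε)]^¼ = 80.24 K.
The atmosphere warms the surface by 2.414 K.

2.41 K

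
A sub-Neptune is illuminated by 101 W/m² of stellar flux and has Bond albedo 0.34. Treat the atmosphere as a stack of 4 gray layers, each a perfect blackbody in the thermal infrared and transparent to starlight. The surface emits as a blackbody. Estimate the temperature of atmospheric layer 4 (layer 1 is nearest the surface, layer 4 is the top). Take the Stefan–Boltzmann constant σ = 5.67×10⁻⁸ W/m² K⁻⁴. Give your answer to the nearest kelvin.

131 K

OLR = S(1−α)/4 = 16.66 W/m²; the top layer radiates at T_e = 130.9 K.
In the N-layer model, layer k (counted from the surface) has T_k = (N+1−k)^(1/4)·T_e.
T_4 = (1)^(1/4)·130.9 = 130.9 K.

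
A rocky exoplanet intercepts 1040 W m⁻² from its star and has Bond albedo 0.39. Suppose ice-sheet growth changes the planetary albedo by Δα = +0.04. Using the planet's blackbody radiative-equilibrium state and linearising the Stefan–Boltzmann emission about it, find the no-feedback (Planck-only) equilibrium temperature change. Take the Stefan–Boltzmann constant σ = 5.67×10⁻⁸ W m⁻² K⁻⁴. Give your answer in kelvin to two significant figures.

Unperturbed T_e = [1040·(1−0.39)/(4σ)]^¼ = 230.0 K.
TOA radiative forcing: ΔF = −S·Δα/4 = −1040·(+0.04)/4 = -10.40 W m⁻².
Planck response: λ_P = 4σT_e³ = 4·5.67×10⁻⁸·(230.0)³ = 2.759 W m⁻²/K.
Hence the no-feedback warming is ΔF/(4σT_e³) = -3.77 K.

-3.8 kelvin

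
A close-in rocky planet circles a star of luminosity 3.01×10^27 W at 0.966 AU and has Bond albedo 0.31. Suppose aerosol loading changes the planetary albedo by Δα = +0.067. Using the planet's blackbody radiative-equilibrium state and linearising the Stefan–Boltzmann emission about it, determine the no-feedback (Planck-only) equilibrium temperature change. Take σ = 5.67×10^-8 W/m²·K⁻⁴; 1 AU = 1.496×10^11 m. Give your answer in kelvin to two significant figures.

d = 0.966 × 1.496×10^11 m = 1.445×10^11 m.
S = L/(4πd²) = 11470 W/m².
Unperturbed T_e = [11470·(1−0.31)/(4σ)]^¼ = 432.2 K.
ΔF = −(S/4)Δα = −(11470/4)×(+0.067) = -192.1 W/m².
Linearising σT⁴ gives d(σT⁴)/dT = 4σT_e³ = 18.31 W/m² per K.
So ΔT₀ = -192.1/18.31 = -10.5 K.

-10 kelvin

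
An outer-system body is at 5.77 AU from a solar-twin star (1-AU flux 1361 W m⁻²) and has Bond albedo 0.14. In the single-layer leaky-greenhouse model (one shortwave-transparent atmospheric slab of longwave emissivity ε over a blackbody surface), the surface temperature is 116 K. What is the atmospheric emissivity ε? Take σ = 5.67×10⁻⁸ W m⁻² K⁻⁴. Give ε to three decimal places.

Irradiance scales as 1/d², so S = 1361 W m⁻² × (1/5.77)² = 40.88 W m⁻².
First, T_e = [40.88·(1−0.14)/(4σ)]^(1/4) = 111.6 K.
T_s⁴ = T_e⁴·2/(2−ε) → ε = 2 − 2(T_e/T_s)⁴ = 2 − 2·(111.6/116)⁴ = 0.2878.

0.288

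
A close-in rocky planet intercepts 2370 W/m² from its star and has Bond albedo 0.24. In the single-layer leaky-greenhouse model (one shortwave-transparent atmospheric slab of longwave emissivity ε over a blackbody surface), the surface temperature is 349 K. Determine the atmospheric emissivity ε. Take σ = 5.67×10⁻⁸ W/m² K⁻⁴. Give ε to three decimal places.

0.929

TOA balance gives T_e = 298.5 K.
Inverting T_s⁴ = 2T_e⁴/(2−ε): (T_e/T_s)⁴ = 0.5353, so ε = 2(1 − 0.5353) = 0.9294.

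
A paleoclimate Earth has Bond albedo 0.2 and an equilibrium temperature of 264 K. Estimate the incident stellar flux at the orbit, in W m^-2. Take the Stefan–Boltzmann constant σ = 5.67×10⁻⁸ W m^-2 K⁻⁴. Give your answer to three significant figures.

1380 W m^-2

From S(1−α)/4 = σT⁴: S = 4σT⁴/(1−α).
σT⁴ = 5.67×10⁻⁸·(264)⁴ = 275.4 W m^-2.
S = 4·275.4/0.8 = 1377 W m^-2.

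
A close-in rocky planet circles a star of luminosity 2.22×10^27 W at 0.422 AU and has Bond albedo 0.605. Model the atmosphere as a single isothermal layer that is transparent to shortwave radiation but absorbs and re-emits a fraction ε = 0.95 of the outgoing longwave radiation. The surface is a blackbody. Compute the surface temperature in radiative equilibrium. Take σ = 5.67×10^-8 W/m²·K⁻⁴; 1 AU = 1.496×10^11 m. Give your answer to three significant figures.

619 kelvin

Orbital distance: d = 0.422 AU = 6.313×10^10 m.
S = L/(4πd²) = 44330 W/m².
The planet radiates to space at T_e = [S(1−α)/(4σ)]^(1/4) = 527.1 K.
For a single slab of emissivity ε, T_s⁴ = 2T_e⁴/(2−ε); thus T_s = 527.1·(1.905)^(1/4) = 619.2 K.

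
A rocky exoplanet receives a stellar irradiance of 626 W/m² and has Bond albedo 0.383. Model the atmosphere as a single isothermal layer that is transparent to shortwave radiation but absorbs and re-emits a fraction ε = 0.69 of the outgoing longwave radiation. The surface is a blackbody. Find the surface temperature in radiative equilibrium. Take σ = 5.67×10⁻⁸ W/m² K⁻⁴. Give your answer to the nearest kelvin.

226 kelvin

The planet radiates to space at T_e = [S(1−α)/(4σ)]^(1/4) = 203.1 K.
For a single slab of emissivity ε, T_s⁴ = 2T_e⁴/(2−ε); thus T_s = 203.1·(1.527)^(1/4) = 225.8 K.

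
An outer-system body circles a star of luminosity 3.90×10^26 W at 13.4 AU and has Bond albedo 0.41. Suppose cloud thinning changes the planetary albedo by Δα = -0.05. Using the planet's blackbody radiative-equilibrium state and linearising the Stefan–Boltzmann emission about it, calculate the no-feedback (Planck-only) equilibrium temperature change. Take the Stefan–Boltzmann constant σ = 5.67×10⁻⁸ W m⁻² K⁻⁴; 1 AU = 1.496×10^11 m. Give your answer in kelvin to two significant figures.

d = 13.4 × 1.496×10^11 m = 2.005×10^12 m.
Spreading L over a sphere of radius d: S = 3.90×10^26/(4π·2.00×10^12²) = 7.723 W m⁻².
Unperturbed T_e = [7.723·(1−0.41)/(4σ)]^¼ = 66.95 K.
TOA radiative forcing: ΔF = −S·Δα/4 = −7.723·(-0.05)/4 = 0.09654 W m⁻².
Planck response: λ_P = 4σT_e³ = 4·5.67×10⁻⁸·(66.95)³ = 0.06806 W m⁻²/K.
Hence the no-feedback warming is ΔF/(4σT_e³) = 1.42 K.

1.4 K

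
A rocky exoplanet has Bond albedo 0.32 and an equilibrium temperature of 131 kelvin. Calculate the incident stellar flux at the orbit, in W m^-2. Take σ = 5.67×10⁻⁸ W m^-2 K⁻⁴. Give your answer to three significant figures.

98.2 W m^-2

Invert the energy balance for S: S = 4σT⁴/(1−α).
σT⁴ = 5.67×10⁻⁸·(131)⁴ = 16.70 W m^-2.
S = 4·16.70/0.68 = 98.22 W m^-2.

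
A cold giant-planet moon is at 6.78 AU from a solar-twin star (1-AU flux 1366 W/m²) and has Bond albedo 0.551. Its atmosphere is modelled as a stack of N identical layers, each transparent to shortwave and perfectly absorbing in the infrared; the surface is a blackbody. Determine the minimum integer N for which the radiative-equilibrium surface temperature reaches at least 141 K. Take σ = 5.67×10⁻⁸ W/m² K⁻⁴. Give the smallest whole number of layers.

6

Irradiance scales as 1/d², so S = 1366 W/m² × (1/6.78)² = 29.72 W/m².
The effective emission temperature is T_e = [S(1−α)/(4σ)]^¼ = 87.58 K.
T_s = (N+1)^(1/4)·T_e ≥ 141 K requires N+1 ≥ (T_s/T_e)⁴ = (141/87.58)⁴ = 6.719.
The minimum whole number is N = 6.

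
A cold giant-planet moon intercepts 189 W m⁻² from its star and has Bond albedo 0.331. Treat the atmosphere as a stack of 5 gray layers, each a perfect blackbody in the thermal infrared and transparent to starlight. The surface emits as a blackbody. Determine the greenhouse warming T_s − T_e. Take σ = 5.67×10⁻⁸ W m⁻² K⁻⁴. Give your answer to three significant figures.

Top-of-atmosphere balance: σT_e⁴ = S(1−α)/4 = 31.61 W m⁻² → T_e = 153.7 K.
Surface: T_s = (6)^¼·T_e = 240.5 K.
Warming: T_s − T_e = 86.83 K.

86.8 K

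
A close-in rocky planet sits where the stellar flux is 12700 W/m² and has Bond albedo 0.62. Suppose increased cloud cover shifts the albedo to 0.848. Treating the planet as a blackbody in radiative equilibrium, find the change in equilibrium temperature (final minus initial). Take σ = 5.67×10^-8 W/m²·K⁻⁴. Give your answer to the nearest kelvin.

-78 K

With α = 0.62, T₁ = 381.9 K.
With α = 0.848, T₂ = 303.7 K.
Change: 303.7 − 381.9 = -78.19 K.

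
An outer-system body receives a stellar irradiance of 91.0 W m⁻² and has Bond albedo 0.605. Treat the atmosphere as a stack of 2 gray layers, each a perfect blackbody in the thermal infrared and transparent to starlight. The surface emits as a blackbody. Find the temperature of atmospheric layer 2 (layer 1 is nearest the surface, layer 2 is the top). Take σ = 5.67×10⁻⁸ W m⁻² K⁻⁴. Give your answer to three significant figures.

The effective emission temperature is T_e = [S(1−α)/(4σ)]^¼ = 112.2 K.
In the N-layer model, layer k (counted from the surface) has T_k = (N+1−k)^(1/4)·T_e.
With k = 2: T_2 = (2+1−2)^¼·112.2 K = 112.2 K.

112 kelvin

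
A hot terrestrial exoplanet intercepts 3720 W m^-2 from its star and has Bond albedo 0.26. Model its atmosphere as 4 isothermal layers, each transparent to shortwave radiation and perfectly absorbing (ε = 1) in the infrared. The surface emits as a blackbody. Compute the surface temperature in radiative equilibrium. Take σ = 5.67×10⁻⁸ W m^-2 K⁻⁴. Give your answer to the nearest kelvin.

OLR = S(1−α)/4 = 688.2 W m^-2; the top layer radiates at T_e = 331.9 K.
For an N-layer opaque stack, T_s⁴ = (N+1)T_e⁴, hence T_s = (5)^(1/4)×331.9 K = 496.3 K.

496 K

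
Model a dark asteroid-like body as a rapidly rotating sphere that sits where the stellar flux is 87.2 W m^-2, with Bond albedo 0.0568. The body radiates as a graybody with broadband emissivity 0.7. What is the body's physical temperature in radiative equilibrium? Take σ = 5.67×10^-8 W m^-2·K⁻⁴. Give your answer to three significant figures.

151 K

The planet absorbs (1−α)S over its disc πR² and re-emits over 4πR², so the mean absorbed flux is (1−0.0568)·87.20/4 = 20.56 W m^-2.
Radiative balance εσT⁴ = 20.56 gives T = [20.56/(0.7·σ)]^(1/4) = 150.9 K.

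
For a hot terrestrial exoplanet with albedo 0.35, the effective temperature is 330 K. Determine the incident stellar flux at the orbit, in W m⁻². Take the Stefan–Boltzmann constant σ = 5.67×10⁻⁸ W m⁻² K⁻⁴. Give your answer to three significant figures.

From S(1−α)/4 = σT⁴: S = 4σT⁴/(1−α).
The emitted flux is σT⁴ = 672.4 W m⁻².
So S = 4×672.4/(1−0.35) = 4138 W m⁻².

4140 W m⁻²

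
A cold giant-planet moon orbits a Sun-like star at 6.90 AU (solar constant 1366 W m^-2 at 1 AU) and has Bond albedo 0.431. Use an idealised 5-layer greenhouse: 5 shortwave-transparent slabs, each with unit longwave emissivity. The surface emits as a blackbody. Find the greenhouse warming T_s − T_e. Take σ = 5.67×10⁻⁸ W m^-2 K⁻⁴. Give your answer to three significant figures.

52.0 K

By the inverse-square law, S = 1366/6.90² = 28.69 W m^-2.
The effective emission temperature is T_e = [S(1−α)/(4σ)]^¼ = 92.11 K.
Surface: T_s = (6)^¼·T_e = 144.2 K.
Warming: T_s − T_e = 52.05 K.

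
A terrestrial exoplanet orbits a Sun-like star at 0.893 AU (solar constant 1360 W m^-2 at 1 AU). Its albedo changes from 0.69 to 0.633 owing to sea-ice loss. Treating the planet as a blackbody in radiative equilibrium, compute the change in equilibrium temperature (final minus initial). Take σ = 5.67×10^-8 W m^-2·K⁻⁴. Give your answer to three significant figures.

Irradiance scales as 1/d², so S = 1360 W m^-2 × (1/0.893)² = 1705 W m^-2.
Initial: T₁ = [S(1−0.69)/(4σ)]^(1/4) = 219.7 K.
With α = 0.633, T₂ = 229.2 K.
ΔT = T₂ − T₁ = 9.470 K.

9.47 K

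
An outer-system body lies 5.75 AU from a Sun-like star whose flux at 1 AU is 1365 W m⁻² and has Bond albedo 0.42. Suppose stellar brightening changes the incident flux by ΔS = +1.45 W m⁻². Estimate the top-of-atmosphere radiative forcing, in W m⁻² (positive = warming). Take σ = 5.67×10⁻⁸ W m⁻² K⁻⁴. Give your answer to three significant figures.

0.210 W m⁻²

Flux at the orbit: S = 1365/(5.75)² = 41.29 W m⁻².
Only a fraction (1−α) is absorbed and it's spread over 4πR², so ΔF = (1−α)ΔS/4 = 0.2103 W m⁻².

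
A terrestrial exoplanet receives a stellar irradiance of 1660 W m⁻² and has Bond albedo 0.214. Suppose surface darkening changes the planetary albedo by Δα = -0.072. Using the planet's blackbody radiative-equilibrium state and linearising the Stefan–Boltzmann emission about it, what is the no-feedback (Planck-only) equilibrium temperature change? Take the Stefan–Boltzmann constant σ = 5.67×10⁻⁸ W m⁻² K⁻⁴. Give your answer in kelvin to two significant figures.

6.3 kelvin

Reference equilibrium: T_e = [S(1−α)/(4σ)]^(1/4) = 275.4 K.
The change in absorbed flux is Δ[S(1−α)/4] = −SΔα/4 = 29.88 W m⁻².
Planck response: λ_P = 4σT_e³ = 4·5.67×10⁻⁸·(275.4)³ = 4.738 W m⁻²/K.
ΔT₀ = ΔF/λ_P = 29.88/4.738 = 6.31 K.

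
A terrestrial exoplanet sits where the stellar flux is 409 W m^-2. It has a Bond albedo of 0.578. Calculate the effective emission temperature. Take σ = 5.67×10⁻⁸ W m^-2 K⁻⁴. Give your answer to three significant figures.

Absorbed flux (global mean): S(1−α)/4 = 409.0·0.422/4 = 43.15 W m^-2.
In equilibrium σT⁴ equals this, so T = 166.1 K.

166 kelvin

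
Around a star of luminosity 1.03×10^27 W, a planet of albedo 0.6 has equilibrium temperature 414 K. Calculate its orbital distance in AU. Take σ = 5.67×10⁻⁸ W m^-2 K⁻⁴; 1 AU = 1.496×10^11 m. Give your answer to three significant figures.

Required flux: S = 4σT⁴/(1−α) = 16660 W m^-2.
Then d = [L/(4πS)]^(1/2) = 7.015×10^10 m, i.e. 0.4689 AU.

0.469 AU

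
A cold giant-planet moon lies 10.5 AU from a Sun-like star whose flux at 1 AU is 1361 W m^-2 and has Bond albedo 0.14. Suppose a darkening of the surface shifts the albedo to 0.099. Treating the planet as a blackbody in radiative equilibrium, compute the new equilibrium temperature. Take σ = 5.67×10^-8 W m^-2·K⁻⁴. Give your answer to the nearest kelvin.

84 kelvin

By the inverse-square law, S = 1361/10.5² = 12.34 W m^-2.
New equilibrium: T₂ = [(1−0.099)·12.34/(4σ)]^(1/4) = 83.68 K.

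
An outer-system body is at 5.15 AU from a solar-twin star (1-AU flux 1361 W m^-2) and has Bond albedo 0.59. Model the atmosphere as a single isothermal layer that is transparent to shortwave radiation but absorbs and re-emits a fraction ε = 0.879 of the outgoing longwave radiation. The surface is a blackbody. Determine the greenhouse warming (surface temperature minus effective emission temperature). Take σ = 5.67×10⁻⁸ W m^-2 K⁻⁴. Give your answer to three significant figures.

Irradiance scales as 1/d², so S = 1361 W m^-2 × (1/5.15)² = 51.31 W m^-2.
The planet radiates to space at T_e = [S(1−α)/(4σ)]^(1/4) = 98.14 K.
Surface balance with a leaky layer gives σT_s⁴ = σT_e⁴·2/(2−ε), so T_s = T_e·[2/(2−0.879)]^(1/4) = 113.4 K.
T_s − T_e = 113.4 − 98.14 = 15.28 K.

15.3 K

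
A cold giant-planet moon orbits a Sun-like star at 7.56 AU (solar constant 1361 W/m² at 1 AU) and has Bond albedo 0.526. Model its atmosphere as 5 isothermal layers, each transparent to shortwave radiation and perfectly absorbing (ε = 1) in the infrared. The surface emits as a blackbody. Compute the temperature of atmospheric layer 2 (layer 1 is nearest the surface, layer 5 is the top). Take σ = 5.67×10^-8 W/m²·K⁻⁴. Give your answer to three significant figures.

Flux at the orbit: S = 1361/(7.56)² = 23.81 W/m².
The effective emission temperature is T_e = [S(1−α)/(4σ)]^¼ = 83.99 K.
In the N-layer model, layer k (counted from the surface) has T_k = (N+1−k)^(1/4)·T_e.
With k = 2: T_2 = (5+1−2)^¼·83.99 K = 118.8 K.

119 K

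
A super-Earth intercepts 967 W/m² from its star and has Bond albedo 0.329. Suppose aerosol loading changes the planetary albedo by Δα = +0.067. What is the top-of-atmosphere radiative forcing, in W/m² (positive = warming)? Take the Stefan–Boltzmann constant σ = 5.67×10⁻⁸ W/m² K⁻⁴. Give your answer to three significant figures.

-16.2 W/m²

TOA radiative forcing: ΔF = −S·Δα/4 = −967.0·(+0.067)/4 = -16.20 W/m².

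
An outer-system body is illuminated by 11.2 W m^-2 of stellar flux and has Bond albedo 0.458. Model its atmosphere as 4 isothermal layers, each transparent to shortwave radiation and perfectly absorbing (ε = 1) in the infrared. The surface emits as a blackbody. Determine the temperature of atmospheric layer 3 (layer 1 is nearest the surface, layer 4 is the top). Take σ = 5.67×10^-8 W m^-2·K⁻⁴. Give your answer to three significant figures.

The effective emission temperature is T_e = [S(1−α)/(4σ)]^¼ = 71.93 K.
In the N-layer model, layer k (counted from the surface) has T_k = (N+1−k)^(1/4)·T_e.
With k = 3: T_3 = (4+1−3)^¼·71.93 K = 85.54 K.

85.5 K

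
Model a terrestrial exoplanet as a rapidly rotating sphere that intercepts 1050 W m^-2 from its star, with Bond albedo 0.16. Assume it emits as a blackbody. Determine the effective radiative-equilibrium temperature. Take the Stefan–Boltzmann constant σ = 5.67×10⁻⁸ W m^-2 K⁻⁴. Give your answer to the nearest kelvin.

Averaging over the sphere, the absorbed flux is S(1−α)/4 = 220.5 W m^-2.
In equilibrium σT⁴ equals this, so T = 249.7 K.

250 K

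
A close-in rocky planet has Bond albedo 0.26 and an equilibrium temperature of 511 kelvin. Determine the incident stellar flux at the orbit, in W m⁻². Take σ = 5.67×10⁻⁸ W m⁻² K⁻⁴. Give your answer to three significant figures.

20900 W m⁻²

Invert the energy balance for S: S = 4σT⁴/(1−α).
The emitted flux is σT⁴ = 3866 W m⁻².
S = 4·3866/0.74 = 20900 W m⁻².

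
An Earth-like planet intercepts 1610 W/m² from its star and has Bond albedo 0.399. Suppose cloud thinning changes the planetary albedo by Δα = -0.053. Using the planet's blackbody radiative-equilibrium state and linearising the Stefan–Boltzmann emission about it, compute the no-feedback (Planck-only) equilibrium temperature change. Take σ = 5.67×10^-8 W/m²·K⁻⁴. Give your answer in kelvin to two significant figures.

5.6 K

Unperturbed T_e = [1610·(1−0.399)/(4σ)]^¼ = 255.6 K.
TOA radiative forcing: ΔF = −S·Δα/4 = −1610·(-0.053)/4 = 21.33 W/m².
Linearising σT⁴ gives d(σT⁴)/dT = 4σT_e³ = 3.786 W/m² per K.
ΔT₀ = ΔF/λ_P = 21.33/3.786 = 5.63 K.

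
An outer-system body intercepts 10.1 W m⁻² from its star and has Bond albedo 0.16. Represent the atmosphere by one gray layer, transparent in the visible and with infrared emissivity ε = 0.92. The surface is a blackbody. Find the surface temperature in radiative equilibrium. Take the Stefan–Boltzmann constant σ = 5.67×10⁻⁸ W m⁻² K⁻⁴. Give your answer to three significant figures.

91.2 K

Effective emission temperature (TOA balance): σT_e⁴ = S(1−α)/4 = 2.121 W m⁻² → T_e = 78.21 K.
Surface balance with a leaky layer gives σT_s⁴ = σT_e⁴·2/(2−ε), so T_s = T_e·[2/(2−0.92)]^(1/4) = 91.23 K.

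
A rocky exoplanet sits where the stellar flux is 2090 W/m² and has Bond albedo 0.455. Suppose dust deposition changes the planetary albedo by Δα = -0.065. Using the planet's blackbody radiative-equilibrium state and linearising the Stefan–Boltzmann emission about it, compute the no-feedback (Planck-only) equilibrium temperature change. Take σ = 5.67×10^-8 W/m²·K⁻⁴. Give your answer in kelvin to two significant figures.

7.9 K

The baseline emission temperature is T_e = 266.2 K.
TOA radiative forcing: ΔF = −S·Δα/4 = −2090·(-0.065)/4 = 33.96 W/m².
The Planck feedback parameter is 4σT_e³ = 4.279 W/m²/K.
So ΔT₀ = 33.96/4.279 = 7.94 K.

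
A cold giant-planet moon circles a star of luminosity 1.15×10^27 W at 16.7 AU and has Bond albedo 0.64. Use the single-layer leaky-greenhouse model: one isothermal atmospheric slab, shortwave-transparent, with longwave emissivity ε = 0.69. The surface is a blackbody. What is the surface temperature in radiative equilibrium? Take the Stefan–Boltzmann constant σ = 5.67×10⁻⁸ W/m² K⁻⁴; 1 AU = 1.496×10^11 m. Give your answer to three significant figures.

77.2 K

Orbital distance: d = 16.7 AU = 2.498×10^12 m.
Spreading L over a sphere of radius d: S = 1.15×10^27/(4π·2.50×10^12²) = 14.66 W/m².
At the top of the atmosphere, σT_e⁴ = S(1−α)/4 = 1.320 W/m², giving T_e = 69.46 K.
For a single slab of emissivity ε, T_s⁴ = 2T_e⁴/(2−ε); thus T_s = 69.46·(1.527)^(1/4) = 77.21 K.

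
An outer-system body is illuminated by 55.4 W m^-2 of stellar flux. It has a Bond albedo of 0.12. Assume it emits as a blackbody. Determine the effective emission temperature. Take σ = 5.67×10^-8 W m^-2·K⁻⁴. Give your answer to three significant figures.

Absorbed flux (global mean): S(1−α)/4 = 55.40·0.88/4 = 12.19 W m^-2.
In equilibrium σT⁴ equals this, so T = 121.1 K.

121 kelvin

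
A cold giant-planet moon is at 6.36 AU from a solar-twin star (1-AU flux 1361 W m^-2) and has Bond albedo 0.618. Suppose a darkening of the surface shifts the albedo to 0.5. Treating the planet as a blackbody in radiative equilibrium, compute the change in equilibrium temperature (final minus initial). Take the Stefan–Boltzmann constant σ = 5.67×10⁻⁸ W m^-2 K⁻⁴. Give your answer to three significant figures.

Flux at the orbit: S = 1361/(6.36)² = 33.65 W m^-2.
Initial: T₁ = [S(1−0.618)/(4σ)]^(1/4) = 86.76 K.
Final:   T₂ = [S(1−0.5)/(4σ)]^(1/4) = 92.80 K.
Change: 92.80 − 86.76 = 6.040 K.

6.04 K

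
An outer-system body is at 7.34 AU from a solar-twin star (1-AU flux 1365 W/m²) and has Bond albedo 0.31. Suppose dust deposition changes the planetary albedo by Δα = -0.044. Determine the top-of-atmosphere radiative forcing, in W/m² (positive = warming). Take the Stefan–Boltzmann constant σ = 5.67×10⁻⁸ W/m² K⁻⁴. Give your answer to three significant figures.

By the inverse-square law, S = 1365/7.34² = 25.34 W/m².
The change in absorbed flux is Δ[S(1−α)/4] = −SΔα/4 = 0.2787 W/m².

0.279 W/m²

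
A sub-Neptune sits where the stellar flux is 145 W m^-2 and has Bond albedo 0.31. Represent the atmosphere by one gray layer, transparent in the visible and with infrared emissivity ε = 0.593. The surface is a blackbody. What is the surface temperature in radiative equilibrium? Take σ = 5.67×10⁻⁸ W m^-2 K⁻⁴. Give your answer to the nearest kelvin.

158 K

Effective emission temperature (TOA balance): σT_e⁴ = S(1−α)/4 = 25.01 W m^-2 → T_e = 144.9 K.
For a single slab of emissivity ε, T_s⁴ = 2T_e⁴/(2−ε); thus T_s = 144.9·(1.421)^(1/4) = 158.2 K.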